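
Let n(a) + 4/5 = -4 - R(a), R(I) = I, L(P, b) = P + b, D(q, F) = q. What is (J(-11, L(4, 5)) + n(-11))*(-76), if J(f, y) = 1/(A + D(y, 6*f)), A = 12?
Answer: -49856/105 ≈ -474.82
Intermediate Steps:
n(a) = -24/5 - a (n(a) = -4/5 + (-4 - a) = -24/5 - a)
J(f, y) = 1/(12 + y)
(J(-11, L(4, 5)) + n(-11))*(-76) = (1/(12 + (4 + 5)) + (-24/5 - 1*(-11)))*(-76) = (1/(12 + 9) + (-24/5 + 11))*(-76) = (1/21 + 31/5)*(-76) = (656/105)*(-76) = -49856/105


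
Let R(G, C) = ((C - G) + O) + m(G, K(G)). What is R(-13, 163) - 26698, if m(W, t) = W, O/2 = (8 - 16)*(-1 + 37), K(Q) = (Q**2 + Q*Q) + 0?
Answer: -27111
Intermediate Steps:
K(Q) = 2*Q**2 (K(Q) = (Q**2 + Q**2) + 0 = 2*Q**2 + 0 = 2*Q**2)
O = -576 (O = 2*((8 - 16)*(-1 + 37)) = 2*(-8*36) = 2*(-288) = -576)
R(G, C) = -576 + C (R(G, C) = ((C - G) - 576) + G = (-576 + C - G) + G = -576 + C)
R(-13, 163) - 26698 = (-576 + 163) - 26698 = -413 - 26698 = -27111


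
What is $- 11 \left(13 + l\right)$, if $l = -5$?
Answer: $-88$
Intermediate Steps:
$- 11 \left(13 + l\right) = - 11 \left(13 - 5\right) = \left(-11\right) 8 = -88$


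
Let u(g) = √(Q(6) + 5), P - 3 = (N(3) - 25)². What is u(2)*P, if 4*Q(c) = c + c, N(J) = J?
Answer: 974*√2 ≈ 1377.4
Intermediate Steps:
Q(c) = c/2 (Q(c) = (c + c)/4 = (2*c)/4 = c/2)
P = 487 (P = 3 + (3 - 25)² = 3 + (-22)² = 3 + 484 = 487)
u(g) = 2*√2 (u(g) = √((½)*6 + 5) = √(3 + 5) = √8 = 2*√2)
u(2)*P = (2*√2)*487 = 974*√2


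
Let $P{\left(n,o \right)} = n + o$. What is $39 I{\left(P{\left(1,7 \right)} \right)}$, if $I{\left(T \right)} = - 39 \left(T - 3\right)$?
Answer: $-7605$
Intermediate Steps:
$I{\left(T \right)} = 117 - 39 T$ ($I{\left(T \right)} = - 39 \left(-3 + T\right) = 117 - 39 T$)
$39 I{\left(P{\left(1,7 \right)} \right)} = 39 \left(117 - 39 \left(1 + 7\right)\right) = 39 \left(117 - 312\right) = 39 \left(-195\right) = -7605$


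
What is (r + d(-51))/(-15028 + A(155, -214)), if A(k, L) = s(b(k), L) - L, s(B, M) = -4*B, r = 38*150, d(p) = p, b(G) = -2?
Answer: -5649/14806 ≈ -0.38153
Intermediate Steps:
r = 5700
A(k, L) = 8 - L (A(k, L) = -4*(-2) - L = 8 - L)
(r + d(-51))/(-15028 + A(155, -214)) = (5700 - 51)/(-15028 + (8 - 1*(-214))) = 5649/(-15028 + (8 + 214)) = 5649/(-15028 + 222) = 5649/(-14806) = 5649*(-1/14806) = -5649/14806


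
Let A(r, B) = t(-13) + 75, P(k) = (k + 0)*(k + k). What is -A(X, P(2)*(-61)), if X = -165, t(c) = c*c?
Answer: -244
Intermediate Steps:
t(c) = c²
P(k) = 2*k² (P(k) = k*(2*k) = 2*k²)
A(r, B) = 244 (A(r, B) = (-13)² + 75 = 169 + 75 = 244)
-A(X, P(2)*(-61)) = -1*244 = -244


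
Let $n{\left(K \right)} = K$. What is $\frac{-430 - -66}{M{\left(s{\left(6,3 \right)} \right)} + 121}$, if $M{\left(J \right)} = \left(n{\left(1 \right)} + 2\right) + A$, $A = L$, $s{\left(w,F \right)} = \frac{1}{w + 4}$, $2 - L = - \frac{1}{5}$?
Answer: $- \frac{1820}{631} \approx -2.8843$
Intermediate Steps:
$L = \frac{11}{5}$ ($L = 2 - - \frac{1}{5} = 2 + \frac{1}{5} = \frac{11}{5} \approx 2.2$)
$s{\left(w,F \right)} = \frac{1}{4 + w}$
$A = \frac{11}{5} \approx 2.2$
$M{\left(J \right)} = \frac{26}{5}$ ($M{\left(J \right)} = \left(1 + 2\right) + \frac{11}{5} = 3 + \frac{11}{5} = \frac{26}{5}$)
$\frac{-430 - -66}{M{\left(s{\left(6,3 \right)} \right)} + 121} = \frac{-430 - -66}{\frac{26}{5} + 121} = \frac{-430 + 66}{\frac{631}{5}} = \left(-364\right) \frac{5}{631} = - \frac{1820}{631}$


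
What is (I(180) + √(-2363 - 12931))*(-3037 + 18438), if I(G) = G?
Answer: 2772180 + 15401*I*√15294 ≈ 2.7722e+6 + 1.9046e+6*I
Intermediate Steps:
(I(180) + √(-2363 - 12931))*(-3037 + 18438) = (180 + √(-2363 - 12931))*(-3037 + 18438) = (180 + √(-15294))*15401 = (180 + I*√15294)*15401 = 2772180 + 15401*I*√15294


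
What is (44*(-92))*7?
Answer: -28336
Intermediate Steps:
(44*(-92))*7 = -4048*7 = -28336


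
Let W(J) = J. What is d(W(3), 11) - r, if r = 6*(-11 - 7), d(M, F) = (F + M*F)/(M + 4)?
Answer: 800/7 ≈ 114.29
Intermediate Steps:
d(M, F) = (F + F*M)/(4 + M)
r = -108 (r = 6*(-18) = -108)
d(W(3), 11) - r = 11*(1 + 3)/(4 + 3) - 1*(-108) = 11*4/7 + 108 = 11*(1/7)*4 + 108 = 44/7 + 108 = 800/7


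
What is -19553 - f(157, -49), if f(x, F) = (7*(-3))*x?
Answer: -16256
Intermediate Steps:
f(x, F) = -21*x
-19553 - f(157, -49) = -19553 - (-21)*157 = -19553 - 1*(-3297) = -19553 + 3297 = -16256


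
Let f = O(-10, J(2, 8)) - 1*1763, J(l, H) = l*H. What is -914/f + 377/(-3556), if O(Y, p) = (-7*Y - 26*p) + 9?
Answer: 87803/266700 ≈ 0.32922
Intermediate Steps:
J(l, H) = H*l
O(Y, p) = 9 - 26*p - 7*Y (O(Y, p) = (-26*p - 7*Y) + 9 = 9 - 26*p - 7*Y)
f = -2100 (f = (9 - 208*2 - 7*(-10)) - 1*1763 = (9 - 26*16 + 70) - 1763 = (9 - 416 + 70) - 1763 = -337 - 1763 = -2100)
-914/f + 377/(-3556) = -914/(-2100) + 377/(-3556) = -914*(-1/2100) + 377*(-1/3556) = 457/1050 - 377/3556 = 87803/266700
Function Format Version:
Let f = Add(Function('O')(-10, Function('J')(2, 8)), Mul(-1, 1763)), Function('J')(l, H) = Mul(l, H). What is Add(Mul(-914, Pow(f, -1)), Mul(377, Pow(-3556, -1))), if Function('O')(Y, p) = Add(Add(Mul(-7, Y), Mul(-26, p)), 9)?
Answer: Rational(87803, 266700) ≈ 0.32922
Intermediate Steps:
Function('J')(l, H) = Mul(H, l)
Function('O')(Y, p) = Add(9, Mul(-26, p), Mul(-7, Y)) (Function('O')(Y, p) = Add(Add(Mul(-26, p), Mul(-7, Y)), 9) = Add(9, Mul(-26, p), Mul(-7, Y)))
f = -2100 (f = Add(Add(9, Mul(-26, Mul(8, 2)), Mul(-7, -10)), Mul(-1, 1763)) = Add(Add(9, Mul(-26, 16), 70), -1763) = Add(Add(9, -416, 70), -1763) = Add(-337, -1763) = -2100)
Add(Mul(-914, Pow(f, -1)), Mul(377, Pow(-3556, -1))) = Add(Mul(-914, Pow(-2100, -1)), Mul(377, Pow(-3556, -1))) = Add(Mul(-914, Rational(-1, 2100)), Mul(377, Rational(-1, 3556))) = Add(Rational(457, 1050), Rational(-377, 3556)) = Rational(87803, 266700)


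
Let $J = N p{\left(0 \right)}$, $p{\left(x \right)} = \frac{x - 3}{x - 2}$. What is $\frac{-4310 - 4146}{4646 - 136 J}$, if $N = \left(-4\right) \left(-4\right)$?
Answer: $- \frac{4228}{691} \approx -6.1187$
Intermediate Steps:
$N = 16$
$p{\left(x \right)} = \frac{-3 + x}{-2 + x}$
$J = 24$ ($J = 16 \frac{-3 + 0}{-2 + 0} = 16 \frac{1}{-2} \left(-3\right) = 16 \left(\left(- \frac{1}{2}\right) \left(-3\right)\right) = 16 \cdot \frac{3}{2} = 24$)
$\frac{-4310 - 4146}{4646 - 136 J} = \frac{-4310 - 4146}{4646 - 3264} = - \frac{8456}{4646 - 3264} = - \frac{8456}{1382} = \left(-8456\right) \frac{1}{1382} = - \frac{4228}{691}$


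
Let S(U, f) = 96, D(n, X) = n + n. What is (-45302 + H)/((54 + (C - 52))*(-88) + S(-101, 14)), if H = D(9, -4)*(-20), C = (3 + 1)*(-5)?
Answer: -22831/840 ≈ -27.180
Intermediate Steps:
D(n, X) = 2*n
C = -20 (C = 4*(-5) = -20)
H = -360 (H = (2*9)*(-20) = 18*(-20) = -360)
(-45302 + H)/((54 + (C - 52))*(-88) + S(-101, 14)) = (-45302 - 360)/((54 + (-20 - 52))*(-88) + 96) = -45662/((54 - 72)*(-88) + 96) = -45662/(-18*(-88) + 96) = -45662/(1584 + 96) = -45662/1680 = -45662*1/1680 = -22831/840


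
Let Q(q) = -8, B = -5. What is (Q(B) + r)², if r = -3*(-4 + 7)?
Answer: 289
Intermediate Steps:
r = -9 (r = -3*3 = -9)
(Q(B) + r)² = (-8 - 9)² = (-17)² = 289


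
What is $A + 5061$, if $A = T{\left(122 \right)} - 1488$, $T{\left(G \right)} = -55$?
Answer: $3518$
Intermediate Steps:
$A = -1543$ ($A = -55 - 1488 = -1543$)
$A + 5061 = -1543 + 5061 = 3518$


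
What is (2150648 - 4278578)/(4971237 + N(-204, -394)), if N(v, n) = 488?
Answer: -425586/994345 ≈ -0.42801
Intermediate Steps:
(2150648 - 4278578)/(4971237 + N(-204, -394)) = (2150648 - 4278578)/(4971237 + 488) = -2127930/4971725 = -2127930*1/4971725 = -425586/994345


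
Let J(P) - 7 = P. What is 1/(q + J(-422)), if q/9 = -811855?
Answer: -1/7307110 ≈ -1.3685e-7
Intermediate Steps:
q = -7306695 (q = 9*(-811855) = -7306695)
J(P) = 7 + P
1/(q + J(-422)) = 1/(-7306695 + (7 - 422)) = 1/(-7306695 - 415) = 1/(-7307110) = -1/7307110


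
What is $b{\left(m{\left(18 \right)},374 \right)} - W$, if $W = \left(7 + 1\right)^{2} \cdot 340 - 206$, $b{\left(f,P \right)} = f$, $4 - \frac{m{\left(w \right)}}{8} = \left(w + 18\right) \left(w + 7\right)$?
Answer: $-28722$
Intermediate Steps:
$m{\left(w \right)} = 32 - 8 \left(7 + w\right) \left(18 + w\right)$ ($m{\left(w \right)} = 32 - 8 \left(w + 18\right) \left(w + 7\right) = 32 - 8 \left(18 + w\right) \left(7 + w\right) = 32 - 8 \left(7 + w\right) \left(18 + w\right)$)
$W = 21554$ ($W = 8^{2} \cdot 340 - 206 = 64 \cdot 340 - 206 = 21760 - 206 = 21554$)
$b{\left(m{\left(18 \right)},374 \right)} - W = \left(-976 - 3600 - 8 \cdot 18^{2}\right) - 21554 = \left(-976 - 3600 - 2592\right) - 21554 = -7168 - 21554 = -28722$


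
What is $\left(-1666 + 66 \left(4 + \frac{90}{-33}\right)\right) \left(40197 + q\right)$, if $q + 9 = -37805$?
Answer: $-3769906$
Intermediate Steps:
$q = -37814$ ($q = -9 - 37805 = -37814$)
$\left(-1666 + 66 \left(4 + \frac{90}{-33}\right)\right) \left(40197 + q\right) = \left(-1666 + 66 \left(4 + \frac{90}{-33}\right)\right) \left(40197 - 37814\right) = \left(-1666 + 66 \left(4 + 90 \left(- \frac{1}{33}\right)\right)\right) 2383 = \left(-1666 + 66 \left(4 - \frac{30}{11}\right)\right) 2383 = \left(-1666 + 66 \cdot \frac{14}{11}\right) 2383 = \left(-1666 + 84\right) 2383 = \left(-1582\right) 2383 = -3769906$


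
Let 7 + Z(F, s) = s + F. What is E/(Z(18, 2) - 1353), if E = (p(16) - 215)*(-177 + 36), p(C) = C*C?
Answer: 5781/1340 ≈ 4.3142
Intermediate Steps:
Z(F, s) = -7 + F + s (Z(F, s) = -7 + (s + F) = -7 + (F + s) = -7 + F + s)
p(C) = C²
E = -5781 (E = (16² - 215)*(-177 + 36) = (256 - 215)*(-141) = 41*(-141) = -5781)
E/(Z(18, 2) - 1353) = -5781/((-7 + 18 + 2) - 1353) = -5781/(13 - 1353) = -5781/(-1340) = -5781*(-1/1340) = 5781/1340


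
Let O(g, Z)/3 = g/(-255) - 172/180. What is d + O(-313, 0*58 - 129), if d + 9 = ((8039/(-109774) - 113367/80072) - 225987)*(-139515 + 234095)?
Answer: -5988471507111154602017/280175631330 ≈ -2.1374e+10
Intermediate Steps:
d = -23484201989567411839/1098727966 (d = -9 + ((8039/(-109774) - 113367/80072) - 225987)*(-139515 + 234095) = -9 + ((8039*(-1/109774) - 113367*1/80072) - 225987)*94580 = -9 + ((-8039/109774 - 113367/80072) - 225987)*94580 = -9 + (-6544223933/4394911864 - 225987)*94580 = -9 - 993199491633701/4394911864*94580 = -9 - 23484201979678860145/1098727966 = -23484201989567411839/1098727966 ≈ -2.1374e+10)
O(g, Z) = -43/15 - g/85 (O(g, Z) = 3*(g/(-255) - 172/180) = 3*(g*(-1/255) - 172*1/180) = 3*(-g/255 - 43/45) = 3*(-43/45 - g/255) = -43/15 - g/85)
d + O(-313, 0*58 - 129) = -23484201989567411839/1098727966 + (-43/15 - 1/85*(-313)) = -23484201989567411839/1098727966 + (-43/15 + 313/85) = -23484201989567411839/1098727966 + 208/255 = -5988471507111154602017/280175631330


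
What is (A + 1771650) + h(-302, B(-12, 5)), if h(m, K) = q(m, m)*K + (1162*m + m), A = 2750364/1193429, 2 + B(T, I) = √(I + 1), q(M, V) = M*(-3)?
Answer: 1693015450912/1193429 + 906*√6 ≈ 1.4208e+6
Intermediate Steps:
q(M, V) = -3*M
B(T, I) = -2 + √(1 + I) (B(T, I) = -2 + √(I + 1) = -2 + √(1 + I))
A = 2750364/1193429 (A = 2750364*(1/1193429) = 2750364/1193429 ≈ 2.3046)
h(m, K) = 1163*m - 3*K*m (h(m, K) = (-3*m)*K + (1162*m + m) = -3*K*m + 1163*m = 1163*m - 3*K*m)
(A + 1771650) + h(-302, B(-12, 5)) = (2750364/1193429 + 1771650) - 302*(1163 - 3*(-2 + √(1 + 5))) = 2114341238214/1193429 - 302*(1163 - 3*(-2 + √6)) = 2114341238214/1193429 - 302*(1163 + (6 - 3*√6)) = 2114341238214/1193429 - 302*(1169 - 3*√6) = 2114341238214/1193429 + (-353038 + 906*√6) = 1693015450912/1193429 + 906*√6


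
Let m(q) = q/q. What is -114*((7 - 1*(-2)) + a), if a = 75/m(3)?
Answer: -9576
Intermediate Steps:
m(q) = 1
a = 75 (a = 75/1 = 75*1 = 75)
-114*((7 - 1*(-2)) + a) = -114*((7 - 1*(-2)) + 75) = -114*((7 + 2) + 75) = -114*(9 + 75) = -114*84 = -9576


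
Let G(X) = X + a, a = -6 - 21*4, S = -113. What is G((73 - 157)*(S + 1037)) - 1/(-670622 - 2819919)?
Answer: -271235978945/3490541 ≈ -77706.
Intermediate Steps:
a = -90 (a = -6 - 84 = -90)
G(X) = -90 + X (G(X) = X - 90 = -90 + X)
G((73 - 157)*(S + 1037)) - 1/(-670622 - 2819919) = (-90 + (73 - 157)*(-113 + 1037)) - 1/(-670622 - 2819919) = (-90 - 84*924) - 1/(-3490541) = (-90 - 77616) - 1*(-1/3490541) = -77706 + 1/3490541 = -271235978945/3490541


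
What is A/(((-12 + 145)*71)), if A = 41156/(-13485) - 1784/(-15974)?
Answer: -316684352/1017055434885 ≈ -0.00031137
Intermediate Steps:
A = -316684352/107704695 (A = 41156*(-1/13485) - 1784*(-1/15974) = -41156/13485 + 892/7987 = -316684352/107704695 ≈ -2.9403)
A/(((-12 + 145)*71)) = -316684352*1/(71*(-12 + 145))/107704695 = -316684352/(107704695*(133*71)) = -316684352/107704695/9443 = -316684352/107704695*1/9443 = -316684352/1017055434885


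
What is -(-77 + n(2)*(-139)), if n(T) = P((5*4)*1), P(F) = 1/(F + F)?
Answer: 3219/40 ≈ 80.475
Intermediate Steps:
P(F) = 1/(2*F)
n(T) = 1/40 (n(T) = 1/(2*(((5*4)*1))) = 1/(2*((20*1))) = (½)/20 = (½)*(1/20) = 1/40)
-(-77 + n(2)*(-139)) = -(-77 + (1/40)*(-139)) = -(-77 - 139/40) = -1*(-3219/40) = 3219/40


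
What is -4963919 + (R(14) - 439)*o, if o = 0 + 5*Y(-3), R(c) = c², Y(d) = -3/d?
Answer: -4965134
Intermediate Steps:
o = 5 (o = 0 + 5*(-3/(-3)) = 0 + 5*(-3*(-⅓)) = 0 + 5*1 = 0 + 5 = 5)
-4963919 + (R(14) - 439)*o = -4963919 + (14² - 439)*5 = -4963919 + (196 - 439)*5 = -4963919 - 243*5 = -4963919 - 1215 = -4965134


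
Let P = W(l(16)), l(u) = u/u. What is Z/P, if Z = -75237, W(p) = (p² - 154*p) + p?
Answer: 75237/152 ≈ 494.98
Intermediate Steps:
l(u) = 1
W(p) = p² - 153*p
P = -152 (P = 1*(-153 + 1) = 1*(-152) = -152)
Z/P = -75237/(-152) = -75237*(-1/152) = 75237/152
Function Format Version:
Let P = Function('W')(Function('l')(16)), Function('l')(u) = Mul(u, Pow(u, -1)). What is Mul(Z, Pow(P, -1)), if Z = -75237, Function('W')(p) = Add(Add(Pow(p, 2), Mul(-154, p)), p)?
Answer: Rational(75237, 152) ≈ 494.98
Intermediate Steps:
Function('l')(u) = 1
Function('W')(p) = Add(Pow(p, 2), Mul(-153, p))
P = -152 (P = Mul(1, Add(-153, 1)) = Mul(1, -152) = -152)
Mul(Z, Pow(P, -1)) = Mul(-75237, Pow(-152, -1)) = Mul(-75237, Rational(-1, 152)) = Rational(75237, 152)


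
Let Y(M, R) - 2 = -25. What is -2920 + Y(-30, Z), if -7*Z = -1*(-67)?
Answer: -2943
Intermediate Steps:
Z = -67/7 (Z = -(-1)*(-67)/7 = -⅐*67 = -67/7 ≈ -9.5714)
Y(M, R) = -23 (Y(M, R) = 2 - 25 = -23)
-2920 + Y(-30, Z) = -2920 - 23 = -2943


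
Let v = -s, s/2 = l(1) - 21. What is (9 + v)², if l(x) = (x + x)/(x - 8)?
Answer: 130321/49 ≈ 2659.6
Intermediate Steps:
l(x) = 2*x/(-8 + x) (l(x) = (2*x)/(-8 + x) = 2*x/(-8 + x))
s = -298/7 (s = 2*(2*1/(-8 + 1) - 21) = 2*(2*1/(-7) - 21) = 2*(2*1*(-⅐) - 21) = 2*(-2/7 - 21) = 2*(-149/7) = -298/7 ≈ -42.571)
v = 298/7 (v = -1*(-298/7) = 298/7 ≈ 42.571)
(9 + v)² = (9 + 298/7)² = (361/7)² = 130321/49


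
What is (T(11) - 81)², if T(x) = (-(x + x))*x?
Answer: 104329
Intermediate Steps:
T(x) = -2*x² (T(x) = (-2*x)*x = -2*x²)
(T(11) - 81)² = (-2*11² - 81)² = (-2*121 - 81)² = (-242 - 81)² = (-323)² = 104329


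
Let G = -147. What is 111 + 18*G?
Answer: -2535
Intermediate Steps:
111 + 18*G = 111 + 18*(-147) = 111 - 2646 = -2535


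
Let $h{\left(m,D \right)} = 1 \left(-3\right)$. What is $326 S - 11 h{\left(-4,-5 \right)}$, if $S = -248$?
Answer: $-80815$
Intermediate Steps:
$h{\left(m,D \right)} = -3$
$326 S - 11 h{\left(-4,-5 \right)} = 326 \left(-248\right) + \left(0 - -33\right) = -80848 + \left(0 + 33\right) = -80848 + 33 = -80815$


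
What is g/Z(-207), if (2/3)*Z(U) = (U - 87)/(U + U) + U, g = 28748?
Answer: -661204/7117 ≈ -92.905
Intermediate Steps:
Z(U) = 3*U/2 + 3*(-87 + U)/(4*U) (Z(U) = 3*((U - 87)/(U + U) + U)/2 = 3*((-87 + U)/((2*U)) + U)/2 = 3*((-87 + U)*(1/(2*U)) + U)/2 = 3*((-87 + U)/(2*U) + U)/2 = 3*(U + (-87 + U)/(2*U))/2 = 3*U/2 + 3*(-87 + U)/(4*U))
g/Z(-207) = 28748/(((3/4)*(-87 - 207*(1 + 2*(-207)))/(-207))) = 28748/(((3/4)*(-1/207)*(-87 - 207*(1 - 414)))) = 28748/(((3/4)*(-1/207)*(-87 - 207*(-413)))) = 28748/(((3/4)*(-1/207)*(-87 + 85491))) = 28748/(((3/4)*(-1/207)*85404)) = 28748/(-7117/23) = 28748*(-23/7117) = -661204/7117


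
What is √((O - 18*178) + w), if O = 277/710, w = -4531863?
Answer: I*√2286127078030/710 ≈ 2129.6*I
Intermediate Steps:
O = 277/710 (O = 277*(1/710) = 277/710 ≈ 0.39014)
√((O - 18*178) + w) = √((277/710 - 18*178) - 4531863) = √((277/710 - 3204) - 4531863) = √(-2274563/710 - 4531863) = √(-3219897293/710) = I*√2286127078030/710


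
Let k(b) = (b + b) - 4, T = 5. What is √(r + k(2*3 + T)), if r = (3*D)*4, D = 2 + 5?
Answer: √102 ≈ 10.100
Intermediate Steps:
D = 7
k(b) = -4 + 2*b (k(b) = 2*b - 4 = -4 + 2*b)
r = 84 (r = (3*7)*4 = 21*4 = 84)
√(r + k(2*3 + T)) = √(84 + (-4 + 2*(2*3 + 5))) = √(84 + (-4 + 2*(6 + 5))) = √(84 + (-4 + 2*11)) = √(84 + (-4 + 22)) = √(84 + 18) = √102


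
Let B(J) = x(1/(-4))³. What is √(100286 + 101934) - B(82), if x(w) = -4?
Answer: 64 + 2*√50555 ≈ 513.69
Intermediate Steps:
B(J) = -64 (B(J) = (-4)³ = -64)
√(100286 + 101934) - B(82) = √(100286 + 101934) - 1*(-64) = √202220 + 64 = 2*√50555 + 64 = 64 + 2*√50555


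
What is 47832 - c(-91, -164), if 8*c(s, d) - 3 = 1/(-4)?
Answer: 1530613/32 ≈ 47832.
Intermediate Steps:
c(s, d) = 11/32 (c(s, d) = 3/8 + (1/8)/(-4) = 3/8 + (1/8)*(-1/4) = 3/8 - 1/32 = 11/32)
47832 - c(-91, -164) = 47832 - 1*11/32 = 47832 - 11/32 = 1530613/32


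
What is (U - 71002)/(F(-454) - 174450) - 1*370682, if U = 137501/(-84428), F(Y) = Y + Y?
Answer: -5487987433588411/14805125224 ≈ -3.7068e+5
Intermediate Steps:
F(Y) = 2*Y
U = -137501/84428 (U = 137501*(-1/84428) = -137501/84428 ≈ -1.6286)
(U - 71002)/(F(-454) - 174450) - 1*370682 = (-137501/84428 - 71002)/(2*(-454) - 174450) - 1*370682 = -5994694357/(84428*(-908 - 174450)) - 370682 = -5994694357/84428/(-175358) - 370682 = -5994694357/84428*(-1/175358) - 370682 = 5994694357/14805125224 - 370682 = -5487987433588411/14805125224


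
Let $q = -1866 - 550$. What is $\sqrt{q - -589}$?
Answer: $3 i \sqrt{203} \approx 42.743 i$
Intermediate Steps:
$q = -2416$
$\sqrt{q - -589} = \sqrt{-2416 - -589} = \sqrt{-2416 + 589} = \sqrt{-1827} = 3 i \sqrt{203}$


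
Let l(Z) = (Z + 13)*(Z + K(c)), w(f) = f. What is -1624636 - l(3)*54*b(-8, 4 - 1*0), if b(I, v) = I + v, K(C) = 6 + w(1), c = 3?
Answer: -1590076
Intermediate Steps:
K(C) = 7 (K(C) = 6 + 1 = 7)
l(Z) = (7 + Z)*(13 + Z) (l(Z) = (Z + 13)*(Z + 7) = (13 + Z)*(7 + Z) = (7 + Z)*(13 + Z))
-1624636 - l(3)*54*b(-8, 4 - 1*0) = -1624636 - (91 + 3² + 20*3)*54*(-8 + (4 - 1*0)) = -1624636 - (91 + 9 + 60)*54*(-8 + (4 + 0)) = -1624636 - 160*54*(-8 + 4) = -1624636 - 8640*(-4) = -1624636 - 1*(-34560) = -1624636 + 34560 = -1590076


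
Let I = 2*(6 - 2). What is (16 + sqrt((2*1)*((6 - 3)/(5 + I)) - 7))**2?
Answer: (208 + I*sqrt(1105))**2/169 ≈ 249.46 + 81.825*I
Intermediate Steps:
I = 8 (I = 2*4 = 8)
(16 + sqrt((2*1)*((6 - 3)/(5 + I)) - 7))**2 = (16 + sqrt((2*1)*((6 - 3)/(5 + 8)) - 7))**2 = (16 + sqrt(2*(3/13) - 7))**2 = (16 + sqrt(6/13 - 7))**2 = (16 + sqrt(-85/13))**2 = (16 + I*sqrt(1105)/13)**2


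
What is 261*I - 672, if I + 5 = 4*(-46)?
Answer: -50001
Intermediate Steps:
I = -189 (I = -5 + 4*(-46) = -5 - 184 = -189)
261*I - 672 = 261*(-189) - 672 = -49329 - 672 = -50001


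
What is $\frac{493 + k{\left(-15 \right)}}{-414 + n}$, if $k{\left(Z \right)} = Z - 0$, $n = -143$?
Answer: $- \frac{478}{557} \approx -0.85817$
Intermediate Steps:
$k{\left(Z \right)} = Z$ ($k{\left(Z \right)} = Z + 0 = Z$)
$\frac{493 + k{\left(-15 \right)}}{-414 + n} = \frac{493 - 15}{-414 - 143} = \frac{478}{-557} = 478 \left(- \frac{1}{557}\right) = - \frac{478}{557}$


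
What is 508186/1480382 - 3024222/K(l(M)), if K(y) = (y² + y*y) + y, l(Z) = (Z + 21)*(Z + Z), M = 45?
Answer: 2615606492603/8706267178290 ≈ 0.30043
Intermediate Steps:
l(Z) = 2*Z*(21 + Z) (l(Z) = (21 + Z)*(2*Z) = 2*Z*(21 + Z))
K(y) = y + 2*y² (K(y) = (y² + y²) + y = 2*y² + y = y + 2*y²)
508186/1480382 - 3024222/K(l(M)) = 508186/1480382 - 3024222*1/(90*(1 + 2*(2*45*(21 + 45)))*(21 + 45)) = 508186*(1/1480382) - 3024222*1/(5940*(1 + 2*(2*45*66))) = 254093/740191 - 3024222*1/(5940*(1 + 2*5940)) = 254093/740191 - 3024222*1/(5940*(1 + 11880)) = 254093/740191 - 3024222/(5940*11881) = 254093/740191 - 3024222/70573140 = 254093/740191 - 3024222*1/70573140 = 254093/740191 - 504037/11762190 = 2615606492603/8706267178290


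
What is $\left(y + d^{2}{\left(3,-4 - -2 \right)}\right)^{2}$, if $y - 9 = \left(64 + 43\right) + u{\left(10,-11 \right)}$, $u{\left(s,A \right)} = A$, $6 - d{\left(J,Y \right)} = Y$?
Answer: $28561$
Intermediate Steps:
$d{\left(J,Y \right)} = 6 - Y$
$y = 105$ ($y = 9 + \left(\left(64 + 43\right) - 11\right) = 9 + \left(107 - 11\right) = 9 + 96 = 105$)
$\left(y + d^{2}{\left(3,-4 - -2 \right)}\right)^{2} = \left(105 + \left(6 - \left(-4 - -2\right)\right)^{2}\right)^{2} = \left(105 + \left(6 - \left(-4 + 2\right)\right)^{2}\right)^{2} = \left(105 + \left(6 - -2\right)^{2}\right)^{2} = \left(105 + \left(6 + 2\right)^{2}\right)^{2} = \left(105 + 8^{2}\right)^{2} = \left(105 + 64\right)^{2} = 169^{2} = 28561$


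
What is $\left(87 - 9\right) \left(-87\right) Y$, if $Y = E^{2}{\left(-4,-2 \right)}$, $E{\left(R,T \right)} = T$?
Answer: $-27144$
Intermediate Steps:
$Y = 4$ ($Y = \left(-2\right)^{2} = 4$)
$\left(87 - 9\right) \left(-87\right) Y = \left(87 - 9\right) \left(-87\right) 4 = 78 \left(-87\right) 4 = \left(-6786\right) 4 = -27144$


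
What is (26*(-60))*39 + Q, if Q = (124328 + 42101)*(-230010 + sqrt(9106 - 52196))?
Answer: -38280395130 + 166429*I*sqrt(43090) ≈ -3.828e+10 + 3.4548e+7*I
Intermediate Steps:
Q = -38280334290 + 166429*I*sqrt(43090) (Q = 166429*(-230010 + sqrt(-43090)) = 166429*(-230010 + I*sqrt(43090)) = -38280334290 + 166429*I*sqrt(43090) ≈ -3.828e+10 + 3.4548e+7*I)
(26*(-60))*39 + Q = (26*(-60))*39 + (-38280334290 + 166429*I*sqrt(43090)) = -1560*39 + (-38280334290 + 166429*I*sqrt(43090)) = -60840 + (-38280334290 + 166429*I*sqrt(43090)) = -38280395130 + 166429*I*sqrt(43090)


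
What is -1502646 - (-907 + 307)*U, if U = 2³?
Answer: -1497846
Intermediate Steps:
U = 8
-1502646 - (-907 + 307)*U = -1502646 - (-907 + 307)*8 = -1502646 - (-600)*8 = -1502646 - 1*(-4800) = -1502646 + 4800 = -1497846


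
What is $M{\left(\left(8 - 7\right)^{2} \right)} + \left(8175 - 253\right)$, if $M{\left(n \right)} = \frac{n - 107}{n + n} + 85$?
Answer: $7954$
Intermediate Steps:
$M{\left(n \right)} = 85 + \frac{-107 + n}{2 n}$ ($M{\left(n \right)} = \frac{-107 + n}{2 n} + 85 = 85 + \frac{-107 + n}{2 n}$)
$M{\left(\left(8 - 7\right)^{2} \right)} + \left(8175 - 253\right) = \frac{-107 + 171 \left(8 - 7\right)^{2}}{2 \left(8 - 7\right)^{2}} + \left(8175 - 253\right) = \frac{-107 + 171 \cdot 1^{2}}{2 \cdot 1^{2}} + 7922 = \frac{-107 + 171 \cdot 1}{2 \cdot 1} + 7922 = \frac{1}{2} \cdot 1 \left(-107 + 171\right) + 7922 = \frac{1}{2} \cdot 1 \cdot 64 + 7922 = 32 + 7922 = 7954$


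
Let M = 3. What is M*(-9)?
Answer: -27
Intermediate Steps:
M*(-9) = 3*(-9) = -27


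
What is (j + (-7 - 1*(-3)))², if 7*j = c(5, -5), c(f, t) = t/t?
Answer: 729/49 ≈ 14.878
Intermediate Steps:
c(f, t) = 1
j = ⅐ (j = (⅐)*1 = ⅐ ≈ 0.14286)
(j + (-7 - 1*(-3)))² = (⅐ + (-7 - 1*(-3)))² = (⅐ + (-7 + 3))² = (⅐ - 4)² = (-27/7)² = 729/49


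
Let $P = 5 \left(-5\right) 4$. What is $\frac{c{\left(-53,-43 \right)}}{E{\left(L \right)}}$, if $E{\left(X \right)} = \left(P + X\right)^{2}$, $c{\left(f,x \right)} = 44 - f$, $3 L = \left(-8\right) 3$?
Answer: $\frac{97}{11664} \approx 0.0083162$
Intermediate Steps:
$L = -8$ ($L = \frac{\left(-8\right) 3}{3} = \frac{1}{3} \left(-24\right) = -8$)
$P = -100$ ($P = \left(-25\right) 4 = -100$)
$E{\left(X \right)} = \left(-100 + X\right)^{2}$
$\frac{c{\left(-53,-43 \right)}}{E{\left(L \right)}} = \frac{44 - -53}{\left(-100 - 8\right)^{2}} = \frac{44 + 53}{\left(-108\right)^{2}} = \frac{97}{11664}$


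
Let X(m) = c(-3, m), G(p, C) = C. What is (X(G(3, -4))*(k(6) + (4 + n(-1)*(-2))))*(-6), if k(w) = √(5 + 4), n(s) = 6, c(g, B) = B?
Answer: -120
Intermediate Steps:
X(m) = m
k(w) = 3 (k(w) = √9 = 3)
(X(G(3, -4))*(k(6) + (4 + n(-1)*(-2))))*(-6) = -4*(3 + (4 + 6*(-2)))*(-6) = -4*(3 + (4 - 12))*(-6) = -4*(3 - 8)*(-6) = -4*(-5)*(-6) = 20*(-6) = -120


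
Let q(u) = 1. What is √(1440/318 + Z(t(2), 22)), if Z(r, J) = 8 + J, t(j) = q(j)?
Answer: √96990/53 ≈ 5.8761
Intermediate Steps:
t(j) = 1
√(1440/318 + Z(t(2), 22)) = √(1440/318 + (8 + 22)) = √(1440*(1/318) + 30) = √(240/53 + 30) = √(1830/53) = √96990/53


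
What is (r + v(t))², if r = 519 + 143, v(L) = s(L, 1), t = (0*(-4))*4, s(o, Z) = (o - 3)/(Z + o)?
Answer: 434281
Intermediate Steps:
s(o, Z) = (-3 + o)/(Z + o)
t = 0 (t = 0*4 = 0)
v(L) = (-3 + L)/(1 + L)
r = 662
(r + v(t))² = (662 + (-3 + 0)/(1 + 0))² = (662 - 3/1)² = (662 + 1*(-3))² = (662 - 3)² = 659² = 434281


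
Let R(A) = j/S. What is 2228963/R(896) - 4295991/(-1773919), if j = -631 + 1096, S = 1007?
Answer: 568811401763542/117838905 ≈ 4.8270e+6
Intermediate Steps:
j = 465
R(A) = 465/1007
2228963/R(896) - 4295991/(-1773919) = 2228963/(465/1007) - 4295991/(-1773919) = 2228963*(1007/465) - 4295991*(-1/1773919) = 2244565741/465 + 613713/253417 = 568811401763542/117838905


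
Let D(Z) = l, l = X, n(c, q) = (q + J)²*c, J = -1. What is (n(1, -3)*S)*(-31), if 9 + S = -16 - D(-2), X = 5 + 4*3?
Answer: 20832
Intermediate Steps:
n(c, q) = c*(-1 + q)² (n(c, q) = (q - 1)²*c = (-1 + q)²*c = c*(-1 + q)²)
X = 17 (X = 5 + 12 = 17)
l = 17
D(Z) = 17
S = -42 (S = -9 + (-16 - 1*17) = -9 + (-16 - 17) = -9 - 33 = -42)
(n(1, -3)*S)*(-31) = ((1*(-1 - 3)²)*(-42))*(-31) = ((1*(-4)²)*(-42))*(-31) = ((1*16)*(-42))*(-31) = (16*(-42))*(-31) = -672*(-31) = 20832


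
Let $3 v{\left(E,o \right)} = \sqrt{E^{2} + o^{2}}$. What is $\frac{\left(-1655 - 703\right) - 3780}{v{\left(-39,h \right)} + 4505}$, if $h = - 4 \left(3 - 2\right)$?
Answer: $- \frac{2347785}{1723148} + \frac{9207 \sqrt{1537}}{91326844} \approx -1.3585$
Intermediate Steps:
$h = -4$ ($h = \left(-4\right) 1 = -4$)
$v{\left(E,o \right)} = \frac{\sqrt{E^{2} + o^{2}}}{3}$
$\frac{\left(-1655 - 703\right) - 3780}{v{\left(-39,h \right)} + 4505} = \frac{\left(-1655 - 703\right) - 3780}{\frac{\sqrt{\left(-39\right)^{2} + \left(-4\right)^{2}}}{3} + 4505} = \frac{\left(-1655 - 703\right) - 3780}{\frac{\sqrt{1521 + 16}}{3} + 4505} = \frac{-2358 - 3780}{\frac{\sqrt{1537}}{3} + 4505} = - \frac{6138}{4505 + \frac{\sqrt{1537}}{3}}$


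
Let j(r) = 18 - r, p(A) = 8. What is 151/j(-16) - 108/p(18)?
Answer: -154/17 ≈ -9.0588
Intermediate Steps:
151/j(-16) - 108/p(18) = 151/(18 - 1*(-16)) - 108/8 = 151/(18 + 16) - 108*⅛ = 151/34 - 27/2 = -154/17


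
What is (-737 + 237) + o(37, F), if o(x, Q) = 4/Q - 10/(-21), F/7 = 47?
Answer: -493018/987 ≈ -499.51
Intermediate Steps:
F = 329 (F = 7*47 = 329)
o(x, Q) = 10/21 + 4/Q (o(x, Q) = 4/Q - 10*(-1/21) = 4/Q + 10/21 = 10/21 + 4/Q)
(-737 + 237) + o(37, F) = (-737 + 237) + (10/21 + 4/329) = -500 + (10/21 + 4*(1/329)) = -500 + (10/21 + 4/329) = -500 + 482/987 = -493018/987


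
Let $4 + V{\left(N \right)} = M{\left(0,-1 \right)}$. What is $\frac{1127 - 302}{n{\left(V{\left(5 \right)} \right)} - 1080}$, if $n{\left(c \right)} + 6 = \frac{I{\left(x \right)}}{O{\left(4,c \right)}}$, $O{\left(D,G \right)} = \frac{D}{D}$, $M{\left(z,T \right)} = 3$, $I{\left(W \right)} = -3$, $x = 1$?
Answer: $- \frac{25}{33} \approx -0.75758$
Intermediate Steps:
$O{\left(D,G \right)} = 1$
$V{\left(N \right)} = -1$ ($V{\left(N \right)} = -4 + 3 = -1$)
$n{\left(c \right)} = -9$ ($n{\left(c \right)} = -6 - \frac{3}{1} = -6 - 3 = -9$)
$\frac{1127 - 302}{n{\left(V{\left(5 \right)} \right)} - 1080} = \frac{1127 - 302}{-9 - 1080} = \frac{825}{-1089} = 825 \left(- \frac{1}{1089}\right) = - \frac{25}{33}$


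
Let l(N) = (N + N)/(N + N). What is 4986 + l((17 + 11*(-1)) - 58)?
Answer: 4987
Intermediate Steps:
l(N) = 1 (l(N) = (2*N)/((2*N)) = (2*N)*(1/(2*N)) = 1)
4986 + l((17 + 11*(-1)) - 58) = 4986 + 1 = 4987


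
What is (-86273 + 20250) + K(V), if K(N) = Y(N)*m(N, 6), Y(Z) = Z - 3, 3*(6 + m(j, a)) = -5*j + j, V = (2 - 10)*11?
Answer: -228463/3 ≈ -76154.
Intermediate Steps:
V = -88 (V = -8*11 = -88)
m(j, a) = -6 - 4*j/3 (m(j, a) = -6 + (-5*j + j)/3 = -6 + (-4*j)/3 = -6 - 4*j/3)
Y(Z) = -3 + Z
K(N) = (-6 - 4*N/3)*(-3 + N) (K(N) = (-3 + N)*(-6 - 4*N/3) = (-6 - 4*N/3)*(-3 + N))
(-86273 + 20250) + K(V) = (-86273 + 20250) + (18 - 2*(-88) - 4/3*(-88)²) = -66023 + (18 + 176 - 4/3*7744) = -66023 + (18 + 176 - 30976/3) = -66023 - 30394/3 = -228463/3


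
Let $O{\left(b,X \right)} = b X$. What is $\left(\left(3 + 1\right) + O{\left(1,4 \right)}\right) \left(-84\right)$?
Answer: $-672$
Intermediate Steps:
$O{\left(b,X \right)} = X b$
$\left(\left(3 + 1\right) + O{\left(1,4 \right)}\right) \left(-84\right) = \left(\left(3 + 1\right) + 4 \cdot 1\right) \left(-84\right) = \left(4 + 4\right) \left(-84\right) = 8 \left(-84\right) = -672$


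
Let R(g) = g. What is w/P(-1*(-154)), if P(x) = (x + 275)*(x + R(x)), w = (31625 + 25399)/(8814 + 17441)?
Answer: 432/26281255 ≈ 1.6438e-5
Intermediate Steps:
w = 57024/26255 ≈ 2.1719
P(x) = 2*x*(275 + x) (P(x) = (x + 275)*(x + x) = (275 + x)*(2*x) = 2*x*(275 + x))
w/P(-1*(-154)) = 57024/(26255*((2*(-1*(-154))*(275 - 1*(-154))))) = 57024/(26255*((2*154*(275 + 154)))) = 57024/(26255*((2*154*429))) = (57024/26255)/132132 = (57024/26255)*(1/132132) = 432/26281255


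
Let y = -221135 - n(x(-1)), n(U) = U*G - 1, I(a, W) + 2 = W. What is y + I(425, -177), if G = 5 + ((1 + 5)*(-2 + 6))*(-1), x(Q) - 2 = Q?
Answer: -221294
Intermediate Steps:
I(a, W) = -2 + W
x(Q) = 2 + Q
G = -19 (G = 5 + (6*4)*(-1) = 5 + 24*(-1) = 5 - 24 = -19)
n(U) = -1 - 19*U (n(U) = U*(-19) - 1 = -19*U - 1 = -1 - 19*U)
y = -221115 (y = -221135 - (-1 - 19*(2 - 1)) = -221135 - (-1 - 19*1) = -221135 - (-1 - 19) = -221135 - 1*(-20) = -221135 + 20 = -221115)
y + I(425, -177) = -221115 + (-2 - 177) = -221115 - 179 = -221294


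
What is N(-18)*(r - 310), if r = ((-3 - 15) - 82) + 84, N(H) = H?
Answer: 5868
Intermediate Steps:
r = -16 (r = (-18 - 82) + 84 = -100 + 84 = -16)
N(-18)*(r - 310) = -18*(-16 - 310) = -18*(-326) = 5868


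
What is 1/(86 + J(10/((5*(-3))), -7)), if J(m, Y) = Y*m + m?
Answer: 1/90 ≈ 0.011111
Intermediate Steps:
J(m, Y) = m + Y*m
1/(86 + J(10/((5*(-3))), -7)) = 1/(86 + (10/((5*(-3))))*(1 - 7)) = 1/(86 + (10/(-15))*(-6)) = 1/(86 + (10*(-1/15))*(-6)) = 1/(86 - ⅔*(-6)) = 1/(86 + 4) = 1/90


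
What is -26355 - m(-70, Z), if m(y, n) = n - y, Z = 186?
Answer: -26611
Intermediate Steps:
-26355 - m(-70, Z) = -26355 - (186 - 1*(-70)) = -26355 - (186 + 70) = -26355 - 1*256 = -26355 - 256 = -26611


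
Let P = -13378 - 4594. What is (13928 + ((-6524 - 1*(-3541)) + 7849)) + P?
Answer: 822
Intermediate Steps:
P = -17972
(13928 + ((-6524 - 1*(-3541)) + 7849)) + P = (13928 + ((-6524 - 1*(-3541)) + 7849)) - 17972 = (13928 + ((-6524 + 3541) + 7849)) - 17972 = (13928 + (-2983 + 7849)) - 17972 = (13928 + 4866) - 17972 = 18794 - 17972 = 822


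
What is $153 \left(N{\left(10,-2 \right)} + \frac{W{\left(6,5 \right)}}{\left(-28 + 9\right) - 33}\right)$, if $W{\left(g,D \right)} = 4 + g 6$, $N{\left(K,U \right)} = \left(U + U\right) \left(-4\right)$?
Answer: $\frac{30294}{13} \approx 2330.3$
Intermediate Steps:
$N{\left(K,U \right)} = - 8 U$ ($N{\left(K,U \right)} = 2 U \left(-4\right) = - 8 U$)
$W{\left(g,D \right)} = 4 + 6 g$
$153 \left(N{\left(10,-2 \right)} + \frac{W{\left(6,5 \right)}}{\left(-28 + 9\right) - 33}\right) = 153 \left(\left(-8\right) \left(-2\right) + \frac{4 + 6 \cdot 6}{\left(-28 + 9\right) - 33}\right) = 153 \left(16 + \frac{4 + 36}{-19 - 33}\right) = 153 \left(16 + \frac{40}{-52}\right) = 153 \left(16 + 40 \left(- \frac{1}{52}\right)\right) = 153 \left(16 - \frac{10}{13}\right) = 153 \cdot \frac{198}{13} = \frac{30294}{13}$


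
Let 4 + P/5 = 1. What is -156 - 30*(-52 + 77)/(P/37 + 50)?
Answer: -62802/367 ≈ -171.12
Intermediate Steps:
P = -15 (P = -20 + 5*1 = -20 + 5 = -15)
-156 - 30*(-52 + 77)/(P/37 + 50) = -156 - 30*(-52 + 77)/(-15/37 + 50) = -156 - 750/(-15*1/37 + 50) = -156 - 750/(-15/37 + 50) = -156 - 750/1835/37 = -156 - 750*37/1835 = -156 - 30*185/367 = -156 - 5550/367 = -62802/367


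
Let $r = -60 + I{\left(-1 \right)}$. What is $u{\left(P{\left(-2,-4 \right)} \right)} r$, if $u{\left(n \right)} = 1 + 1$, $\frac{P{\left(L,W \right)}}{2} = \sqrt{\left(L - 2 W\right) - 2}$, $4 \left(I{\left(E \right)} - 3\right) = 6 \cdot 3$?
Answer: $-105$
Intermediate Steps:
$I{\left(E \right)} = \frac{15}{2}$ ($I{\left(E \right)} = 3 + \frac{6 \cdot 3}{4} = 3 + \frac{1}{4} \cdot 18 = 3 + \frac{9}{2} = \frac{15}{2}$)
$P{\left(L,W \right)} = 2 \sqrt{-2 + L - 2 W}$ ($P{\left(L,W \right)} = 2 \sqrt{\left(L - 2 W\right) - 2} = 2 \sqrt{-2 + L - 2 W}$)
$r = - \frac{105}{2}$ ($r = -60 + \frac{15}{2} = - \frac{105}{2} \approx -52.5$)
$u{\left(n \right)} = 2$
$u{\left(P{\left(-2,-4 \right)} \right)} r = 2 \left(- \frac{105}{2}\right) = -105$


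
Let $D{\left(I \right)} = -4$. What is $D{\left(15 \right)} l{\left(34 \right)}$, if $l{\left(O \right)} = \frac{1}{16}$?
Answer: $- \frac{1}{4} \approx -0.25$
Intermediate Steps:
$l{\left(O \right)} = \frac{1}{16}$
$D{\left(15 \right)} l{\left(34 \right)} = \left(-4\right) \frac{1}{16} = - \frac{1}{4}$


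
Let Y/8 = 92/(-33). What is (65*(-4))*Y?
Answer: 191360/33 ≈ 5798.8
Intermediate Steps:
Y = -736/33 (Y = 8*(92/(-33)) = 8*(92*(-1/33)) = 8*(-92/33) = -736/33 ≈ -22.303)
(65*(-4))*Y = (65*(-4))*(-736/33) = -260*(-736/33) = 191360/33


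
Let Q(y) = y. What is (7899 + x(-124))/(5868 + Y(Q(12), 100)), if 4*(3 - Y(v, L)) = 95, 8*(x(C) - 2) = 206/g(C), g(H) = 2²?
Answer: 126519/93556 ≈ 1.3523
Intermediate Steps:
g(H) = 4
x(C) = 135/16 (x(C) = 2 + (206/4)/8 = 2 + (206*(¼))/8 = 2 + (⅛)*(103/2) = 2 + 103/16 = 135/16)
Y(v, L) = -83/4 (Y(v, L) = 3 - ¼*95 = 3 - 95/4 = -83/4)
(7899 + x(-124))/(5868 + Y(Q(12), 100)) = (7899 + 135/16)/(5868 - 83/4) = 126519/(16*(23389/4)) = (126519/16)*(4/23389) = 126519/93556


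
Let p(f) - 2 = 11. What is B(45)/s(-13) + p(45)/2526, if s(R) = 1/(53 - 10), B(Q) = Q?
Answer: 4887823/2526 ≈ 1935.0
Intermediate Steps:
s(R) = 1/43
p(f) = 13 (p(f) = 2 + 11 = 13)
B(45)/s(-13) + p(45)/2526 = 45/(1/43) + 13/2526 = 45*43 + 13*(1/2526) = 1935 + 13/2526 = 4887823/2526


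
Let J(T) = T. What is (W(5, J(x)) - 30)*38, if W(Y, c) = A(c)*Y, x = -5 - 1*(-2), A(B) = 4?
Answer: -380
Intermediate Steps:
x = -3 (x = -5 + 2 = -3)
W(Y, c) = 4*Y
(W(5, J(x)) - 30)*38 = (4*5 - 30)*38 = (20 - 30)*38 = -10*38 = -380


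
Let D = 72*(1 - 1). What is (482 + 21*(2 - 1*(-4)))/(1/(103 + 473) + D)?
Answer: 350208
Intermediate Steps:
D = 0 (D = 72*0 = 0)
(482 + 21*(2 - 1*(-4)))/(1/(103 + 473) + D) = (482 + 21*(2 - 1*(-4)))/(1/(103 + 473) + 0) = (482 + 21*(2 + 4))/(1/576 + 0) = (482 + 21*6)/(1/576 + 0) = (482 + 126)/(1/576) = 608*576 = 350208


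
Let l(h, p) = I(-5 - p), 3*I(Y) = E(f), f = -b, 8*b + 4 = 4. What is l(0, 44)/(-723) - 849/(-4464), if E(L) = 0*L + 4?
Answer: 202625/1075824 ≈ 0.18834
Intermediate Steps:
b = 0 (b = -½ + (⅛)*4 = -½ + ½ = 0)
f = 0 (f = -1*0 = 0)
E(L) = 4 (E(L) = 0 + 4 = 4)
I(Y) = 4/3 (I(Y) = (⅓)*4 = 4/3)
l(h, p) = 4/3
l(0, 44)/(-723) - 849/(-4464) = (4/3)/(-723) - 849/(-4464) = (4/3)*(-1/723) - 849*(-1/4464) = -4/2169 + 283/1488 = 202625/1075824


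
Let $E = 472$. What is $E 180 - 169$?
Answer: $84791$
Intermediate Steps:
$E 180 - 169 = 472 \cdot 180 - 169 = 84960 - 169 = 84791$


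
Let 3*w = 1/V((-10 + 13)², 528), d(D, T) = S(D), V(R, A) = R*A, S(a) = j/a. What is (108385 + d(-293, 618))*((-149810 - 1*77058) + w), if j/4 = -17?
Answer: -102709037936462711/4177008 ≈ -2.4589e+10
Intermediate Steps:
j = -68 (j = 4*(-17) = -68)
S(a) = -68/a
V(R, A) = A*R
d(D, T) = -68/D
w = 1/14256 (w = 1/(3*((528*(-10 + 13)²))) = 1/(3*((528*3²))) = 1/(3*((528*9))) = (⅓)/4752 = (⅓)*(1/4752) = 1/14256 ≈ 7.0146e-5)
(108385 + d(-293, 618))*((-149810 - 1*77058) + w) = (108385 - 68/(-293))*((-149810 - 1*77058) + 1/14256) = (108385 - 68*(-1/293))*((-149810 - 77058) + 1/14256) = (108385 + 68/293)*(-226868 + 1/14256) = (31756873/293)*(-3234230207/14256) = -102709037936462711/4177008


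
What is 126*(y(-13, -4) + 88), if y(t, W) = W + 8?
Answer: 11592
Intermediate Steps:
y(t, W) = 8 + W
126*(y(-13, -4) + 88) = 126*((8 - 4) + 88) = 126*(4 + 88) = 126*92 = 11592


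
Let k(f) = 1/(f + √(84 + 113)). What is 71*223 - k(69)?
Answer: 72261743/4564 + √197/4564 ≈ 15833.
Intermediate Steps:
k(f) = 1/(f + √197)
71*223 - k(69) = 71*223 - 1/(69 + √197) = 15833 - 1/(69 + √197)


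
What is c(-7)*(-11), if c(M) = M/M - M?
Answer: -88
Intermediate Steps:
c(M) = 1 - M
c(-7)*(-11) = (1 - 1*(-7))*(-11) = (1 + 7)*(-11) = 8*(-11) = -88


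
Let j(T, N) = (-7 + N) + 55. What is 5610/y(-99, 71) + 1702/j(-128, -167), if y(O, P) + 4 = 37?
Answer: 18528/119 ≈ 155.70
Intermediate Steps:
j(T, N) = 48 + N
y(O, P) = 33 (y(O, P) = -4 + 37 = 33)
5610/y(-99, 71) + 1702/j(-128, -167) = 5610/33 + 1702/(48 - 167) = 5610*(1/33) + 1702/(-119) = 170 + 1702*(-1/119) = 170 - 1702/119 = 18528/119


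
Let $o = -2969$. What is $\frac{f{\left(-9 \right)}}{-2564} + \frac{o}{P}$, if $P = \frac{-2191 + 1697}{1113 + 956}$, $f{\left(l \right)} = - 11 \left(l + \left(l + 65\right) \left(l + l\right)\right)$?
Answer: $\frac{7872384613}{633308} \approx 12431.0$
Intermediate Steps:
$f{\left(l \right)} = - 11 l - 22 l \left(65 + l\right)$ ($f{\left(l \right)} = - 11 \left(l + \left(65 + l\right) 2 l\right) = - 11 \left(l + 2 l \left(65 + l\right)\right) = - 11 l - 22 l \left(65 + l\right)$)
$P = - \frac{494}{2069} \approx -0.23876$
$\frac{f{\left(-9 \right)}}{-2564} + \frac{o}{P} = \frac{\left(-11\right) \left(-9\right) \left(131 + 2 \left(-9\right)\right)}{-2564} - \frac{2969}{- \frac{494}{2069}} = \left(-11\right) \left(-9\right) \left(131 - 18\right) \left(- \frac{1}{2564}\right) - - \frac{6142861}{494} = \left(-11\right) \left(-9\right) 113 \left(- \frac{1}{2564}\right) + \frac{6142861}{494} = 11187 \left(- \frac{1}{2564}\right) + \frac{6142861}{494} = - \frac{11187}{2564} + \frac{6142861}{494} = \frac{7872384613}{633308}$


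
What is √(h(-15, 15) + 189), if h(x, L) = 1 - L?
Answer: 5*√7 ≈ 13.229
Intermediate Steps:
√(h(-15, 15) + 189) = √((1 - 1*15) + 189) = √((1 - 15) + 189) = √(-14 + 189) = √175 = 5*√7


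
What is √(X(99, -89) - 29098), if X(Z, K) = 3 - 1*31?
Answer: I*√29126 ≈ 170.66*I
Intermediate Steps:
X(Z, K) = -28 (X(Z, K) = 3 - 31 = -28)
√(X(99, -89) - 29098) = √(-28 - 29098) = √(-29126) = I*√29126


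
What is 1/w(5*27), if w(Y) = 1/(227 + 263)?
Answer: 490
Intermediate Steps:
w(Y) = 1/490
1/w(5*27) = 1/(1/490) = 490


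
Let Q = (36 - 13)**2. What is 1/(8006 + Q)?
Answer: 1/8535 ≈ 0.00011716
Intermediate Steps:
Q = 529 (Q = 23**2 = 529)
1/(8006 + Q) = 1/(8006 + 529) = 1/8535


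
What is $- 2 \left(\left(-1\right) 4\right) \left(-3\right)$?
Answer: $-24$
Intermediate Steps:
$- 2 \left(\left(-1\right) 4\right) \left(-3\right) = \left(-2\right) \left(-4\right) \left(-3\right) = 8 \left(-3\right) = -24$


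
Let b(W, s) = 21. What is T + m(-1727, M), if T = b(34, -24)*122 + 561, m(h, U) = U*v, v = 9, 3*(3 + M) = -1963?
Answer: -2793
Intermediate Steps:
M = -1972/3 (M = -3 + (⅓)*(-1963) = -3 - 1963/3 = -1972/3 ≈ -657.33)
m(h, U) = 9*U (m(h, U) = U*9 = 9*U)
T = 3123 (T = 21*122 + 561 = 2562 + 561 = 3123)
T + m(-1727, M) = 3123 + 9*(-1972/3) = 3123 - 5916 = -2793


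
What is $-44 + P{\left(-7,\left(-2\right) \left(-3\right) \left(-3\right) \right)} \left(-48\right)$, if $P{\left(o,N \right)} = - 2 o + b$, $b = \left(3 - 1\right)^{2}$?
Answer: $-908$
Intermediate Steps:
$b = 4$ ($b = 2^{2} = 4$)
$P{\left(o,N \right)} = 4 - 2 o$ ($P{\left(o,N \right)} = - 2 o + 4 = 4 - 2 o$)
$-44 + P{\left(-7,\left(-2\right) \left(-3\right) \left(-3\right) \right)} \left(-48\right) = -44 + \left(4 - -14\right) \left(-48\right) = -44 + \left(4 + 14\right) \left(-48\right) = -44 + 18 \left(-48\right) = -44 - 864 = -908$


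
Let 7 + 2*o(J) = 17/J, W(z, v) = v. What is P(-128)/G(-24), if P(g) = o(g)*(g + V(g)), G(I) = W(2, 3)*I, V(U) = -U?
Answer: 0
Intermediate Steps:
o(J) = -7/2 + 17/(2*J) (o(J) = -7/2 + (17/J)/2 = -7/2 + 17/(2*J))
G(I) = 3*I
P(g) = 0 (P(g) = ((17 - 7*g)/(2*g))*(g - g) = ((17 - 7*g)/(2*g))*0 = 0)
P(-128)/G(-24) = 0/((3*(-24))) = 0/(-72) = 0*(-1/72) = 0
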